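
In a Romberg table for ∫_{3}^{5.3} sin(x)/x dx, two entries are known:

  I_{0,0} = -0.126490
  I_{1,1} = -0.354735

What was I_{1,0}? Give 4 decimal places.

-0.2977

From I_{1,1} = (4·I_{1,0} − I_{0,0})/3, solve for I_{1,0}:
4·I_{1,0} = 3·(-0.354735) + (-0.126490) = -1.190695
I_{1,0} = -0.297674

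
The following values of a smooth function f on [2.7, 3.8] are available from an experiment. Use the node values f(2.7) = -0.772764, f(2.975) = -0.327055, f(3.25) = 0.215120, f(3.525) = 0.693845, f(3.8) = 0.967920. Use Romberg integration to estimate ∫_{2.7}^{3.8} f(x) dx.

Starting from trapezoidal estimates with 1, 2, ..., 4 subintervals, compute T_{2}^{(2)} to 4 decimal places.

T_{0}^{(0)} (trapezoid, 1 panel, h=1.1000): 0.107336
T_{1}^{(0)} (trapezoid, 2 panels, h=0.5500): 0.171984
T_{2}^{(0)} (trapezoid, 4 panels, h=0.2750): 0.186859
T_{1}^{(1)} = 0.171984 + (0.171984 − 0.107336)/3 = 0.193533
T_{2}^{(1)} = 0.186859 + (0.186859 − 0.171984)/3 = 0.191817
T_{2}^{(2)} = 0.191817 + (0.191817 − 0.193533)/15 = 0.191703

0.1917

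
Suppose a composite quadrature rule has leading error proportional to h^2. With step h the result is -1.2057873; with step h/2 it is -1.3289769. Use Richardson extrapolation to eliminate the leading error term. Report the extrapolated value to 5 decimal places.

-1.37004

The leading error scales as h^2; refining by a factor of 2 reduces it by 2^2 = 4.
Extrapolated value = (4·A(h/2) − A(h)) / (4 − 1)
= (4·(-1.3289769) − (-1.2057873)) / 3
= -4.1101203 / 3 = -1.3700401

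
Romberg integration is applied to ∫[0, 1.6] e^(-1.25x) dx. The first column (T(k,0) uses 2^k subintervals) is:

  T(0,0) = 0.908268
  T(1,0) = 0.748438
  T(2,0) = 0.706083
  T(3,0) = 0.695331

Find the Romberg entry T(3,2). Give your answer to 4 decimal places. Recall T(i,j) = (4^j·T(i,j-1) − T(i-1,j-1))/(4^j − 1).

0.6917

T(2,1) = 0.706083 + (0.706083 − 0.748438)/3 = 0.691965
T(3,1) = (4·0.695331 − 0.706083) / 3 = 0.691747
T(3,2) = 0.691747 + (0.691747 − 0.691965)/15 = 0.691732
(Column j=1 coincides with Simpson's rule on the same nodes.)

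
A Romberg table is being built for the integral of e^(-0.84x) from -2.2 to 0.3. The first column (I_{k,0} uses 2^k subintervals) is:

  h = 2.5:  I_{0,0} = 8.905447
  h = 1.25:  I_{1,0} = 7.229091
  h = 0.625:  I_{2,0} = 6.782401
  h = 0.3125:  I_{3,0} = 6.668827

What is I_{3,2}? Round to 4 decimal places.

Richardson extrapolation on the trapezoidal column (denominator 4−1=3):
I_{2,1} = 6.782401 + (6.782401 − 7.229091)/3 = 6.633504
I_{3,1} = (4·6.668827 − 6.782401) / 3 = 6.630969
I_{3,2} = 6.630969 + (6.630969 − 6.633504)/15 = 6.630800

6.6308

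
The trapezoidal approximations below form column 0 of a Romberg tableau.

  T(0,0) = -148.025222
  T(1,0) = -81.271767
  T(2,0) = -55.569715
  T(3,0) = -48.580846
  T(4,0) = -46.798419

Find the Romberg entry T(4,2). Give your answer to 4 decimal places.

Richardson extrapolation on the trapezoidal column (denominator 4−1=3):
T(3,1) = (4·(-48.580846) − (-55.569715)) / 3 = -46.251223
T(4,1) = (4·(-46.798419) − (-48.580846)) / 3 = -46.204277
T(4,2) = (16·(-46.204277) − (-46.251223)) / 15 = -46.201147
(Column j=1 coincides with Simpson's rule on the same nodes.)

-46.2011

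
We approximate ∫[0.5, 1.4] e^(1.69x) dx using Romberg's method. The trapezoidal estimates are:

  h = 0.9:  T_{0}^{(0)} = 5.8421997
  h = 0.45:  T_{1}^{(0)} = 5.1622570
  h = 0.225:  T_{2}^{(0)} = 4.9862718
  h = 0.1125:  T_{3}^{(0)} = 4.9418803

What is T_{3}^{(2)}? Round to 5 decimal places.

T_{2}^{(1)} = (4·4.9862718 − 5.1622570) / 3 = 4.9276101
T_{3}^{(1)} = 4.9418803 + (4.9418803 − 4.9862718)/3 = 4.9270831
T_{3}^{(2)} = (16·4.9270831 − 4.9276101) / 15 = 4.9270480

4.92705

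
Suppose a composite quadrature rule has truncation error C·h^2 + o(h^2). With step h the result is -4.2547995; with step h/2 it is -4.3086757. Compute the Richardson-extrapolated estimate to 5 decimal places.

Extrapolated value = (4·A(h/2) − A(h)) / (4 − 1)
= (4·(-4.3086757) − (-4.2547995)) / 3
= -12.9799033 / 3 = -4.3266344

-4.32663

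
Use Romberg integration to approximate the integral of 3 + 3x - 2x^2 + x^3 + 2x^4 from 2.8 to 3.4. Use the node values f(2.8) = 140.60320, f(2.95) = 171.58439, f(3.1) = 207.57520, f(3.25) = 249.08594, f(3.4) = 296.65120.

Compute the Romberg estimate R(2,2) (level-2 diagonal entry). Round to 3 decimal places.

R(0,0) (trapezoid, 1 panel, h=0.6000): 131.17632
R(1,0) (trapezoid, 2 panels, h=0.3000): 127.86072
R(2,0) (trapezoid, 4 panels, h=0.1500): 127.03091
R(1,1) = 127.86072 + (127.86072 − 131.17632)/3 = 126.75552
R(2,1) = 127.03091 + (127.03091 − 127.86072)/3 = 126.75431
R(2,2) = 126.75431 + (126.75431 − 126.75552)/15 = 126.75423

126.754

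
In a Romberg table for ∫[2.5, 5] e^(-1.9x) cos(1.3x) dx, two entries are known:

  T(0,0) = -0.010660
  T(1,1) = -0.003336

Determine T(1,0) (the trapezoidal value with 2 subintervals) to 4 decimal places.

From T(1,1) = (4·T(1,0) − T(0,0))/3, solve for T(1,0):
4·T(1,0) = 3·(-0.003336) + (-0.010660) = -0.020668
T(1,0) = -0.005167

-0.0052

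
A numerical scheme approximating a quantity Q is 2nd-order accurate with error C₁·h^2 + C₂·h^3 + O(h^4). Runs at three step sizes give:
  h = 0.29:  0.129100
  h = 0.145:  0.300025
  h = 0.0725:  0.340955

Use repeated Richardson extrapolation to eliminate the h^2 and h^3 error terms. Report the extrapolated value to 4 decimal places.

0.3543

First eliminate the h^2 term (factor 2^2 = 4):
  B₁ = (4·0.300025 − 0.129100)/3 = 0.357000
  B₂ = (4·0.340955 − 0.300025)/3 = 0.354598
Then eliminate the h^3 term (factor 2^3 = 8):
  (8·0.354598 − 0.357000)/7 = 0.354255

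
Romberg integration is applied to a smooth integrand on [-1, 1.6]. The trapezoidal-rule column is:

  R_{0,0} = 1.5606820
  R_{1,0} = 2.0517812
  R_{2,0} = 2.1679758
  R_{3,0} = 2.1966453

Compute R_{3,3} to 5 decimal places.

Richardson extrapolation on the trapezoidal column (denominator 4−1=3):
R_{1,1} = (4·2.0517812 − 1.5606820) / 3 = 2.2154809
R_{2,1} = (4·2.1679758 − 2.0517812) / 3 = 2.2067073
R_{3,1} = (4·2.1966453 − 2.1679758) / 3 = 2.2062018
R_{2,2} = 2.2067073 + (2.2067073 − 2.2154809)/15 = 2.2061224
R_{3,2} = 2.2062018 + (2.2062018 − 2.2067073)/15 = 2.2061681
R_{3,3} = 2.2061681 + (2.2061681 − 2.2061224)/63 = 2.2061688
(Column j=1 coincides with Simpson's rule on the same nodes.)

2.20617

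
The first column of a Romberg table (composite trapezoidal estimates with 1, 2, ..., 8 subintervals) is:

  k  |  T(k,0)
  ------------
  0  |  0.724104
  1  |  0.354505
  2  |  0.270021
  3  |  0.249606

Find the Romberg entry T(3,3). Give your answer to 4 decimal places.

0.2429

T(1,1) = (4·0.354505 − 0.724104) / 3 = 0.231305
T(2,1) = 0.270021 + (0.270021 − 0.354505)/3 = 0.241860
T(3,1) = 0.249606 + (0.249606 − 0.270021)/3 = 0.242801
T(2,2) = (16·0.241860 − 0.231305) / 15 = 0.242564
T(3,2) = (16·0.242801 − 0.241860) / 15 = 0.242864
T(3,3) = (64·0.242864 − 0.242564) / 63 = 0.242869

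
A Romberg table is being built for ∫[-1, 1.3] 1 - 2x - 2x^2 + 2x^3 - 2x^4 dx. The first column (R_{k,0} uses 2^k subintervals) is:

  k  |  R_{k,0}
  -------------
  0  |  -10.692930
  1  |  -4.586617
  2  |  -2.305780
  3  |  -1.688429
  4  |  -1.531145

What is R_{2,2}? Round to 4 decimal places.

-1.4785

R_{1,1} = (4·(-4.586617) − (-10.692930)) / 3 = -2.551179
R_{2,1} = -2.305780 + (-2.305780 − (-4.586617))/3 = -1.545501
R_{2,2} = (16·(-1.545501) − (-2.551179)) / 15 = -1.478456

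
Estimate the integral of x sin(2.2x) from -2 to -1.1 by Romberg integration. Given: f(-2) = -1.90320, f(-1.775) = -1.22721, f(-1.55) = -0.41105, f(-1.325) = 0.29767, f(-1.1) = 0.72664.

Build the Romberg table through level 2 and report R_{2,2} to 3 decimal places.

R_{0,0} (trapezoid, 1 panel, h=0.9000): -0.52945
R_{1,0} (trapezoid, 2 panels, h=0.4500): -0.44970
R_{2,0} (trapezoid, 4 panels, h=0.2250): -0.43400
R_{1,1} = -0.44970 + (-0.44970 − (-0.52945))/3 = -0.42312
R_{2,1} = -0.43400 + (-0.43400 − (-0.44970))/3 = -0.42877
R_{2,2} = -0.42877 + (-0.42877 − (-0.42312))/15 = -0.42915

-0.429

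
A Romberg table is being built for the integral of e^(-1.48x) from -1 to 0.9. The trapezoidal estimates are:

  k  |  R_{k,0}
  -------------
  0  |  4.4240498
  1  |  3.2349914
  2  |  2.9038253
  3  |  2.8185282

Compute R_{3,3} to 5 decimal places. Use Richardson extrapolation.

2.78986

R_{1,1} = (4·3.2349914 − 4.4240498) / 3 = 2.8386386
R_{2,1} = 2.9038253 + (2.9038253 − 3.2349914)/3 = 2.7934366
R_{3,1} = (4·2.8185282 − 2.9038253) / 3 = 2.7900958
R_{2,2} = (16·2.7934366 − 2.8386386) / 15 = 2.7904231
R_{3,2} = 2.7900958 + (2.7900958 − 2.7934366)/15 = 2.7898731
R_{3,3} = 2.7898731 + (2.7898731 − 2.7904231)/63 = 2.7898644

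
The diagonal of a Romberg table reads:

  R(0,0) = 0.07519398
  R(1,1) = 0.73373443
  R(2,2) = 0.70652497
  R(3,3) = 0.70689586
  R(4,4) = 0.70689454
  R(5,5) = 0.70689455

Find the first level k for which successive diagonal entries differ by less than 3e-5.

k = 4

|R(1,1) − R(0,0)| = 0.65854045 ≥ 3e-5
|R(2,2) − R(1,1)| = 0.02720946 ≥ 3e-5
|R(3,3) − R(2,2)| = 0.00037089 ≥ 3e-5
|R(4,4) − R(3,3)| = 0.00000132 < 3e-5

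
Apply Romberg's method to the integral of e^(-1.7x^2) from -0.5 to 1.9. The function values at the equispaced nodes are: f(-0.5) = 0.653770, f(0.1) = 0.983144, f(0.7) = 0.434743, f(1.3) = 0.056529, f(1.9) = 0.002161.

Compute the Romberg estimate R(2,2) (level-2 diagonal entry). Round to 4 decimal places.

1.1487

R(0,0) (trapezoid, 1 panel, h=2.4000): 0.787117
R(1,0) (trapezoid, 2 panels, h=1.2000): 0.915250
R(2,0) (trapezoid, 4 panels, h=0.6000): 1.081429
R(1,1) = 0.915250 + (0.915250 − 0.787117)/3 = 0.957961
R(2,1) = 1.081429 + (1.081429 − 0.915250)/3 = 1.136822
R(2,2) = 1.136822 + (1.136822 − 0.957961)/15 = 1.148746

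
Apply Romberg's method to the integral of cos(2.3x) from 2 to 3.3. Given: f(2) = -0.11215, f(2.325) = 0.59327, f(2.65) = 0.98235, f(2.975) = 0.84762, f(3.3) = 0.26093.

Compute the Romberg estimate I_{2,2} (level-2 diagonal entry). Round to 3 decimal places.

0.851

I_{0,0} (trapezoid, 1 panel, h=1.3000): 0.09671
I_{1,0} (trapezoid, 2 panels, h=0.6500): 0.68688
I_{2,0} (trapezoid, 4 panels, h=0.3250): 0.81173
I_{1,1} = 0.68688 + (0.68688 − 0.09671)/3 = 0.88360
I_{2,1} = 0.81173 + (0.81173 − 0.68688)/3 = 0.85335
I_{2,2} = 0.85335 + (0.85335 − 0.88360)/15 = 0.85133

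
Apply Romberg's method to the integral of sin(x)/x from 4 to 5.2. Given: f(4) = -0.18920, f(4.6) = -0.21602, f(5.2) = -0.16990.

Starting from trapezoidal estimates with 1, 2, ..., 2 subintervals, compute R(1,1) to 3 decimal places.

R(0,0) (trapezoid, 1 panel, h=1.2000): -0.21546
R(1,0) (trapezoid, 2 panels, h=0.6000): -0.23734
R(1,1) = -0.23734 + (-0.23734 − (-0.21546))/3 = -0.24463

-0.245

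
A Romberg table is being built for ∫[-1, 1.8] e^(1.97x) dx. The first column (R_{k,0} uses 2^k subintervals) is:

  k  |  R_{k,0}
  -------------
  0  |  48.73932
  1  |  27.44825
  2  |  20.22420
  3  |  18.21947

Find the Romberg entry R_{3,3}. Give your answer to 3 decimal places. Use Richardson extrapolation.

17.532

Richardson extrapolation on the trapezoidal column (denominator 4−1=3):
R_{1,1} = 27.44825 + (27.44825 − 48.73932)/3 = 20.35123
R_{2,1} = (4·20.22420 − 27.44825) / 3 = 17.81618
R_{3,1} = (4·18.21947 − 20.22420) / 3 = 17.55123
R_{2,2} = 17.81618 + (17.81618 − 20.35123)/15 = 17.64718
R_{3,2} = (16·17.55123 − 17.81618) / 15 = 17.53357
R_{3,3} = 17.53357 + (17.53357 − 17.64718)/63 = 17.53177
(Column j=1 coincides with Simpson's rule on the same nodes.)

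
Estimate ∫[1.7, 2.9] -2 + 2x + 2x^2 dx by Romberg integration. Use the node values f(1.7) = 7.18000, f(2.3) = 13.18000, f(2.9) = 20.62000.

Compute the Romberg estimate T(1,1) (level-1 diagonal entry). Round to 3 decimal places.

T(0,0) (trapezoid, 1 panel, h=1.2000): 16.68000
T(1,0) (trapezoid, 2 panels, h=0.6000): 16.24800
T(1,1) = 16.24800 + (16.24800 − 16.68000)/3 = 16.10400

16.104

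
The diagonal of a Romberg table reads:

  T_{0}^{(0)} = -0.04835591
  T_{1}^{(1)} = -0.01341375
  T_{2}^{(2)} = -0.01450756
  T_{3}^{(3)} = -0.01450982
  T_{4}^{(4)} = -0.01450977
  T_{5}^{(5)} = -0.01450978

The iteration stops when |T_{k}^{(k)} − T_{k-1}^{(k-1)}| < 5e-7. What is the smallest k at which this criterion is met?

|T_{1}^{(1)} − T_{0}^{(0)}| = 0.03494216 ≥ 5e-7
|T_{2}^{(2)} − T_{1}^{(1)}| = 0.00109381 ≥ 5e-7
|T_{3}^{(3)} − T_{2}^{(2)}| = 0.00000226 ≥ 5e-7
|T_{4}^{(4)} − T_{3}^{(3)}| = 0.00000005 < 5e-7

k = 4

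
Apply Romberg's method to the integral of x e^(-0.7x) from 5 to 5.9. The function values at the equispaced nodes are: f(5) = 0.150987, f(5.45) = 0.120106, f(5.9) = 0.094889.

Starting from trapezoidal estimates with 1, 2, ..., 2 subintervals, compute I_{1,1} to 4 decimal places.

0.1089

I_{0,0} (trapezoid, 1 panel, h=0.9000): 0.110644
I_{1,0} (trapezoid, 2 panels, h=0.4500): 0.109370
I_{1,1} = 0.109370 + (0.109370 − 0.110644)/3 = 0.108945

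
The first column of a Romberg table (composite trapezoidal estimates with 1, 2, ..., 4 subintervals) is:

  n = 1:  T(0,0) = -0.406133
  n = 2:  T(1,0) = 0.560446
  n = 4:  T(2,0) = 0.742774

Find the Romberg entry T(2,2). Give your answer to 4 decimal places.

T(1,1) = 0.560446 + (0.560446 − (-0.406133))/3 = 0.882639
T(2,1) = (4·0.742774 − 0.560446) / 3 = 0.803550
T(2,2) = (16·0.803550 − 0.882639) / 15 = 0.798277

0.7983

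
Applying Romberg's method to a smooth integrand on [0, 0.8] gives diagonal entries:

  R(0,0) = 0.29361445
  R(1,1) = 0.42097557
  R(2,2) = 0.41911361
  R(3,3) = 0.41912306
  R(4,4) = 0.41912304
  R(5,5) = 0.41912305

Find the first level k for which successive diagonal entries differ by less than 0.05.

k = 2

|R(1,1) − R(0,0)| = 0.12736112 ≥ 0.05
|R(2,2) − R(1,1)| = 0.00186196 < 0.05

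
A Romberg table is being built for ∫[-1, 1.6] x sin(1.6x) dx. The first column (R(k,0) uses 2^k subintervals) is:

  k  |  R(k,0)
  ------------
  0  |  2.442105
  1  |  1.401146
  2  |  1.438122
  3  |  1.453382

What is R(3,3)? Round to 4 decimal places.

R(1,1) = (4·1.401146 − 2.442105) / 3 = 1.054160
R(2,1) = (4·1.438122 − 1.401146) / 3 = 1.450447
R(3,1) = (4·1.453382 − 1.438122) / 3 = 1.458469
R(2,2) = 1.450447 + (1.450447 − 1.054160)/15 = 1.476866
R(3,2) = (16·1.458469 − 1.450447) / 15 = 1.459004
R(3,3) = 1.459004 + (1.459004 − 1.476866)/63 = 1.458720

1.4587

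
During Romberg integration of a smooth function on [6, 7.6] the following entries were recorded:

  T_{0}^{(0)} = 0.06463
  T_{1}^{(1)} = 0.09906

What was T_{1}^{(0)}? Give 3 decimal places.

From T_{1}^{(1)} = (4·T_{1}^{(0)} − T_{0}^{(0)})/3, solve for T_{1}^{(0)}:
4·T_{1}^{(0)} = 3·0.09906 + 0.06463 = 0.36181
T_{1}^{(0)} = 0.09045

0.090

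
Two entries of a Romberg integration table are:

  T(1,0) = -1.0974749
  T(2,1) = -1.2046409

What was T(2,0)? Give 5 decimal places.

From T(2,1) = (4·T(2,0) − T(1,0))/3, solve for T(2,0):
4·T(2,0) = 3·(-1.2046409) + (-1.0974749) = -4.7113976
T(2,0) = -1.1778494

-1.17785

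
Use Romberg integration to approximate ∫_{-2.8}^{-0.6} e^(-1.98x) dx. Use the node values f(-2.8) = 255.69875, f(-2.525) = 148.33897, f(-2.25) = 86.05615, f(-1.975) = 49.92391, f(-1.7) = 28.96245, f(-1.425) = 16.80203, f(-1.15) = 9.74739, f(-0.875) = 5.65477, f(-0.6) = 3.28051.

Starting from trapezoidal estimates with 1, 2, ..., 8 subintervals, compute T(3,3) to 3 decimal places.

127.486

T(0,0) (trapezoid, 1 panel, h=2.2000): 284.87719
T(1,0) (trapezoid, 2 panels, h=1.1000): 174.29729
T(2,0) (trapezoid, 4 panels, h=0.5500): 139.84059
T(3,0) (trapezoid, 8 panels, h=0.2750): 130.61821
T(1,1) = 174.29729 + (174.29729 − 284.87719)/3 = 137.43732
T(2,1) = 139.84059 + (139.84059 − 174.29729)/3 = 128.35502
T(3,1) = 130.61821 + (130.61821 − 139.84059)/3 = 127.54408
T(2,2) = 128.35502 + (128.35502 − 137.43732)/15 = 127.74953
T(3,2) = 127.54408 + (127.54408 − 128.35502)/15 = 127.49002
T(3,3) = 127.49002 + (127.49002 − 127.74953)/63 = 127.48590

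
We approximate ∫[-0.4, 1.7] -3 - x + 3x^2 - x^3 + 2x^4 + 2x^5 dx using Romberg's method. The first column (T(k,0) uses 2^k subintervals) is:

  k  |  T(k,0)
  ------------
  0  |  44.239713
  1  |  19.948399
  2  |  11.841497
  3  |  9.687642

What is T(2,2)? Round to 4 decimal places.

T(1,1) = 19.948399 + (19.948399 − 44.239713)/3 = 11.851294
T(2,1) = 11.841497 + (11.841497 − 19.948399)/3 = 9.139196
T(2,2) = 9.139196 + (9.139196 − 11.851294)/15 = 8.958389

8.9584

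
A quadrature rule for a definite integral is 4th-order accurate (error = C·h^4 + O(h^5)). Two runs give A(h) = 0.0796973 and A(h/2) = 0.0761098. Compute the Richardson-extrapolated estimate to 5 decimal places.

The leading error scales as h^4; refining by a factor of 2 reduces it by 2^4 = 16.
Extrapolated value = (16·A(h/2) − A(h)) / (16 − 1)
= (16·0.0761098 − 0.0796973) / 15
= 1.1380595 / 15 = 0.0758706

0.07587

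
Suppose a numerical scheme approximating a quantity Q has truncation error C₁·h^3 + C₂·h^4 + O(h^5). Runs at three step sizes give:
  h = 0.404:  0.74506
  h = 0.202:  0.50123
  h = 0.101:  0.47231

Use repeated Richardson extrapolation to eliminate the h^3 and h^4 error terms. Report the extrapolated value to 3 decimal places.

0.468

First eliminate the h^3 term (factor 2^3 = 8):
  B₁ = (8·0.50123 − 0.74506)/7 = 0.46640
  B₂ = (8·0.47231 − 0.50123)/7 = 0.46818
Then eliminate the h^4 term (factor 2^4 = 16):
  (16·0.46818 − 0.46640)/15 = 0.46830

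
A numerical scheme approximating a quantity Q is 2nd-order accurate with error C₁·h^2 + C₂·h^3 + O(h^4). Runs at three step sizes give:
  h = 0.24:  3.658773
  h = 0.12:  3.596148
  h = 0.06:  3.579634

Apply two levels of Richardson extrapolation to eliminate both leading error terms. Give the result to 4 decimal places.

3.5740

First eliminate the h^2 term (factor 2^2 = 4):
  B₁ = (4·3.596148 − 3.658773)/3 = 3.575273
  B₂ = (4·3.579634 − 3.596148)/3 = 3.574129
Then eliminate the h^3 term (factor 2^3 = 8):
  (8·3.574129 − 3.575273)/7 = 3.573966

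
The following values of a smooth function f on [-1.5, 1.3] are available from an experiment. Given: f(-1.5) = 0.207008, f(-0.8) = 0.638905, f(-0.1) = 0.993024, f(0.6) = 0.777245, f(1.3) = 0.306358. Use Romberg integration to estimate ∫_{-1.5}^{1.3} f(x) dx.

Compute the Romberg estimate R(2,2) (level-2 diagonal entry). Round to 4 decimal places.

1.8924

R(0,0) (trapezoid, 1 panel, h=2.8000): 0.718712
R(1,0) (trapezoid, 2 panels, h=1.4000): 1.749590
R(2,0) (trapezoid, 4 panels, h=0.7000): 1.866100
R(1,1) = 1.749590 + (1.749590 − 0.718712)/3 = 2.093216
R(2,1) = 1.866100 + (1.866100 − 1.749590)/3 = 1.904937
R(2,2) = 1.904937 + (1.904937 − 2.093216)/15 = 1.892385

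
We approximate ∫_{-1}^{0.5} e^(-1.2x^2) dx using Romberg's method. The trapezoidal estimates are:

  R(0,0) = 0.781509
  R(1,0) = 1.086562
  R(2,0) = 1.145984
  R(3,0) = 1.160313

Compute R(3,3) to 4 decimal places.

1.1651

R(1,1) = (4·1.086562 − 0.781509) / 3 = 1.188246
R(2,1) = 1.145984 + (1.145984 − 1.086562)/3 = 1.165791
R(3,1) = (4·1.160313 − 1.145984) / 3 = 1.165089
R(2,2) = 1.165791 + (1.165791 − 1.188246)/15 = 1.164294
R(3,2) = (16·1.165089 − 1.165791) / 15 = 1.165042
R(3,3) = 1.165042 + (1.165042 − 1.164294)/63 = 1.165054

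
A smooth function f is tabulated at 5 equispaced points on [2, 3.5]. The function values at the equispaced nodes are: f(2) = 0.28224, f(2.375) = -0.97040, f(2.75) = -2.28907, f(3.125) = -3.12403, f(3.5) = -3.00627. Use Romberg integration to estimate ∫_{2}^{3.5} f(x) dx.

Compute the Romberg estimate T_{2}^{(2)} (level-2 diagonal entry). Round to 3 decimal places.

-2.959

T_{0}^{(0)} (trapezoid, 1 panel, h=1.5000): -2.04302
T_{1}^{(0)} (trapezoid, 2 panels, h=0.7500): -2.73831
T_{2}^{(0)} (trapezoid, 4 panels, h=0.3750): -2.90457
T_{1}^{(1)} = -2.73831 + (-2.73831 − (-2.04302))/3 = -2.97007
T_{2}^{(1)} = -2.90457 + (-2.90457 − (-2.73831))/3 = -2.95999
T_{2}^{(2)} = -2.95999 + (-2.95999 − (-2.97007))/15 = -2.95932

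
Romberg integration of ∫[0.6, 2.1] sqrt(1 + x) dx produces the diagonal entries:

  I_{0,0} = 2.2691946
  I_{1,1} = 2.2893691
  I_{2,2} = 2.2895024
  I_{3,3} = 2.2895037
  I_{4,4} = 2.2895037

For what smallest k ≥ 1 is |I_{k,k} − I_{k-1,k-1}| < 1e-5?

|I_{1,1} − I_{0,0}| = 0.0201745 ≥ 1e-5
|I_{2,2} − I_{1,1}| = 0.0001333 ≥ 1e-5
|I_{3,3} − I_{2,2}| = 0.0000013 < 1e-5

k = 3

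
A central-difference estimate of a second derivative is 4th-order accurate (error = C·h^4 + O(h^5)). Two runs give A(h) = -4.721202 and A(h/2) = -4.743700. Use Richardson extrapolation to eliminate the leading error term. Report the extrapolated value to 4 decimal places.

Extrapolated value = (16·A(h/2) − A(h)) / (16 − 1)
= (16·(-4.743700) − (-4.721202)) / 15
= -71.177998 / 15 = -4.745200

-4.7452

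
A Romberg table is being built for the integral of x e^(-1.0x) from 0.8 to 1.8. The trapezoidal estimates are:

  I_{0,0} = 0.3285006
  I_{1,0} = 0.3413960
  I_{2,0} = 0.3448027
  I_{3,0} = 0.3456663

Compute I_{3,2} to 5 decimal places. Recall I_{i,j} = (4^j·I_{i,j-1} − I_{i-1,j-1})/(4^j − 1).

I_{2,1} = 0.3448027 + (0.3448027 − 0.3413960)/3 = 0.3459383
I_{3,1} = (4·0.3456663 − 0.3448027) / 3 = 0.3459542
I_{3,2} = 0.3459542 + (0.3459542 − 0.3459383)/15 = 0.3459553

0.34596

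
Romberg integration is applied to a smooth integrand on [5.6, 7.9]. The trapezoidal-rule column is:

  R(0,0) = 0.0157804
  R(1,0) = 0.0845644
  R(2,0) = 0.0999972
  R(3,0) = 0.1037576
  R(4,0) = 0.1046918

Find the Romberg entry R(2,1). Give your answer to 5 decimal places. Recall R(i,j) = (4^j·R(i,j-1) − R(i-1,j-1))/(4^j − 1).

Richardson extrapolation on the trapezoidal column (denominator 4−1=3):
R(2,1) = (4·0.0999972 − 0.0845644) / 3 = 0.1051415
(Column j=1 coincides with Simpson's rule on the same nodes.)

0.10514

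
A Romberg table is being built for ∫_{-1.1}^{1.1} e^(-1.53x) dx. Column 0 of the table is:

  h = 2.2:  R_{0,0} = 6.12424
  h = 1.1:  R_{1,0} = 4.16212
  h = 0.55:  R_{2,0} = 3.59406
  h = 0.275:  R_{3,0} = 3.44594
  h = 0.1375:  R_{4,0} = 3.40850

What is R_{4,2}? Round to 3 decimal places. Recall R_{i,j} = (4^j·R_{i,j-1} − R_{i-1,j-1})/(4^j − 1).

R_{3,1} = (4·3.44594 − 3.59406) / 3 = 3.39657
R_{4,1} = 3.40850 + (3.40850 − 3.44594)/3 = 3.39602
R_{4,2} = 3.39602 + (3.39602 − 3.39657)/15 = 3.39598
(Column j=1 coincides with Simpson's rule on the same nodes.)

3.396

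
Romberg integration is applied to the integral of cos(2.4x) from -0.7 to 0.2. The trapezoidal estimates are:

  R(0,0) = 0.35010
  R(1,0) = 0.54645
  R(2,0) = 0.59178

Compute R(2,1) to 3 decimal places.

R(2,1) = 0.59178 + (0.59178 − 0.54645)/3 = 0.60689
(Column j=1 coincides with Simpson's rule on the same nodes.)

0.607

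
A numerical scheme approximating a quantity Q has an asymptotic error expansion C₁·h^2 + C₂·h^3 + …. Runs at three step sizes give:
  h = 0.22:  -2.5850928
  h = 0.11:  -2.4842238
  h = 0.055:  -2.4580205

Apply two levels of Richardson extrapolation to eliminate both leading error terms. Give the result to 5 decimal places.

First eliminate the h^2 term (factor 2^2 = 4):
  B₁ = (4·(-2.4842238) − (-2.5850928))/3 = -2.4506008
  B₂ = (4·(-2.4580205) − (-2.4842238))/3 = -2.4492861
Then eliminate the h^3 term (factor 2^3 = 8):
  (8·(-2.4492861) − (-2.4506008))/7 = -2.4490983

-2.44910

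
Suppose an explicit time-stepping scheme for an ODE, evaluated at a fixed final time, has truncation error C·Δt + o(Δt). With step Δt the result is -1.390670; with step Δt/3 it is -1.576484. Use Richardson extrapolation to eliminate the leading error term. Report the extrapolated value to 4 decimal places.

Extrapolated value = (3·A(Δt/3) − A(Δt)) / (3 − 1)
= (3·(-1.576484) − (-1.390670)) / 2
= -3.338782 / 2 = -1.669391

-1.6694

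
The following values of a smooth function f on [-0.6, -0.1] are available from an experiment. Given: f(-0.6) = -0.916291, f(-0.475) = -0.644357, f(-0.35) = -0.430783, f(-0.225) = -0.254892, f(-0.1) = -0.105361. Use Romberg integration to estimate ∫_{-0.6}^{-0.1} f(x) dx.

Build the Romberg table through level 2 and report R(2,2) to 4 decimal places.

-0.2283

R(0,0) (trapezoid, 1 panel, h=0.5000): -0.255413
R(1,0) (trapezoid, 2 panels, h=0.2500): -0.235402
R(2,0) (trapezoid, 4 panels, h=0.1250): -0.230107
R(1,1) = -0.235402 + (-0.235402 − (-0.255413))/3 = -0.228732
R(2,1) = -0.230107 + (-0.230107 − (-0.235402))/3 = -0.228342
R(2,2) = -0.228342 + (-0.228342 − (-0.228732))/15 = -0.228316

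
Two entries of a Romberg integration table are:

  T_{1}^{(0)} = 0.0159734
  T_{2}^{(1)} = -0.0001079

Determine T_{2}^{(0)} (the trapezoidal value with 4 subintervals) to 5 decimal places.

From T_{2}^{(1)} = (4·T_{2}^{(0)} − T_{1}^{(0)})/3, solve for T_{2}^{(0)}:
4·T_{2}^{(0)} = 3·(-0.0001079) + 0.0159734 = 0.0156497
T_{2}^{(0)} = 0.0039124

0.00391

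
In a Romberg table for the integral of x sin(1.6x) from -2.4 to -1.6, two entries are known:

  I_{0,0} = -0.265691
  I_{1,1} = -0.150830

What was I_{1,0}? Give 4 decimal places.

From I_{1,1} = (4·I_{1,0} − I_{0,0})/3, solve for I_{1,0}:
4·I_{1,0} = 3·(-0.150830) + (-0.265691) = -0.718181
I_{1,0} = -0.179545

-0.1795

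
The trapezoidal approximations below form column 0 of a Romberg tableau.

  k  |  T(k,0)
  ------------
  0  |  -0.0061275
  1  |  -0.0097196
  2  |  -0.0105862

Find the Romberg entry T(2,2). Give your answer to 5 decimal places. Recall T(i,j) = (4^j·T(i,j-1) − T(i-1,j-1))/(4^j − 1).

T(1,1) = (4·(-0.0097196) − (-0.0061275)) / 3 = -0.0109170
T(2,1) = -0.0105862 + (-0.0105862 − (-0.0097196))/3 = -0.0108751
T(2,2) = (16·(-0.0108751) − (-0.0109170)) / 15 = -0.0108723

-0.01087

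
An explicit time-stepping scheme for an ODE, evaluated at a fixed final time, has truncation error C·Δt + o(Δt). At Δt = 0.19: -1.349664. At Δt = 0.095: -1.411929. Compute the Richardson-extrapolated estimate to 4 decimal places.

The leading error scales as Δt; refining by a factor of 2 reduces it by 2^1 = 2.
Extrapolated value = (2·A(Δt/2) − A(Δt)) / (2 − 1)
= (2·(-1.411929) − (-1.349664)) / 1
= -1.474194 / 1 = -1.474194

-1.4742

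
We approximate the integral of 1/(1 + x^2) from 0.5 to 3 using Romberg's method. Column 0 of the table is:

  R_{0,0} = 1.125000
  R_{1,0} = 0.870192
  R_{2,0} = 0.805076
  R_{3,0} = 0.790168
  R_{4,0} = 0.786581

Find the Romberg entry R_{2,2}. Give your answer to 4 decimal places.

Richardson extrapolation on the trapezoidal column (denominator 4−1=3):
R_{1,1} = 0.870192 + (0.870192 − 1.125000)/3 = 0.785256
R_{2,1} = (4·0.805076 − 0.870192) / 3 = 0.783371
R_{2,2} = 0.783371 + (0.783371 − 0.785256)/15 = 0.783245

0.7832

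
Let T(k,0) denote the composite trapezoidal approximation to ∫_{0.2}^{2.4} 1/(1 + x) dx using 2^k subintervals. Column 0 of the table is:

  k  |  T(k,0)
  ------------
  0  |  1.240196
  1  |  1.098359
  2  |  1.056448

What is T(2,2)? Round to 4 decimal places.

T(1,1) = (4·1.098359 − 1.240196) / 3 = 1.051080
T(2,1) = (4·1.056448 − 1.098359) / 3 = 1.042478
T(2,2) = 1.042478 + (1.042478 − 1.051080)/15 = 1.041905

1.0419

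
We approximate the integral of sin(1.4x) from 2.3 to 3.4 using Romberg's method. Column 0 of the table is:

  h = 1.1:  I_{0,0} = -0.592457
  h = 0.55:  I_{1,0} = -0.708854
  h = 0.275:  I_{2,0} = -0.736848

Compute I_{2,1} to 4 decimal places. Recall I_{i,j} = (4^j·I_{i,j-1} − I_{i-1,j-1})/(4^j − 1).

-0.7462

I_{2,1} = (4·(-0.736848) − (-0.708854)) / 3 = -0.746179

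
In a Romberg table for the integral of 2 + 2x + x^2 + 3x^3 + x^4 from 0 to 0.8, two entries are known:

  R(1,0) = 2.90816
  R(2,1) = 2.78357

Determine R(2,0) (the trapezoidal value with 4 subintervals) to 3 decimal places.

2.815

From R(2,1) = (4·R(2,0) − R(1,0))/3, solve for R(2,0):
4·R(2,0) = 3·2.78357 + 2.90816 = 11.25887
R(2,0) = 2.81472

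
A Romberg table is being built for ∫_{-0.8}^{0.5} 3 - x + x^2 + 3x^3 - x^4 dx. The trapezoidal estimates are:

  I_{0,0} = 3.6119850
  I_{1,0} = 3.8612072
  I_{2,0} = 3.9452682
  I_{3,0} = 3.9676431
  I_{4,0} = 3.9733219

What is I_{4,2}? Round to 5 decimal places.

Richardson extrapolation on the trapezoidal column (denominator 4−1=3):
I_{3,1} = 3.9676431 + (3.9676431 − 3.9452682)/3 = 3.9751014
I_{4,1} = (4·3.9733219 − 3.9676431) / 3 = 3.9752148
I_{4,2} = (16·3.9752148 − 3.9751014) / 15 = 3.9752224
(Column j=1 coincides with Simpson's rule on the same nodes.)

3.97522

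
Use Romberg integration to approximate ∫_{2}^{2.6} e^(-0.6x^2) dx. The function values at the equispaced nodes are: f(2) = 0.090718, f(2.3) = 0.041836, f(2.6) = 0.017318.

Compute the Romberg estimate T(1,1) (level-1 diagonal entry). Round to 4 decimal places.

0.0275

T(0,0) (trapezoid, 1 panel, h=0.6000): 0.032411
T(1,0) (trapezoid, 2 panels, h=0.3000): 0.028756
T(1,1) = 0.028756 + (0.028756 − 0.032411)/3 = 0.027538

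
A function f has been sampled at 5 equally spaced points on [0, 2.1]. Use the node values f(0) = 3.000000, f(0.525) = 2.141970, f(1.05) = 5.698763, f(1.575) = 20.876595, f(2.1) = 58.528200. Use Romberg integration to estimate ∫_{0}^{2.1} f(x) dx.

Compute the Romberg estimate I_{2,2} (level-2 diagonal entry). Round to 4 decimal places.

I_{0,0} (trapezoid, 1 panel, h=2.1000): 64.604610
I_{1,0} (trapezoid, 2 panels, h=1.0500): 38.286006
I_{2,0} (trapezoid, 4 panels, h=0.5250): 31.227750
I_{1,1} = 38.286006 + (38.286006 − 64.604610)/3 = 29.513138
I_{2,1} = 31.227750 + (31.227750 − 38.286006)/3 = 28.874998
I_{2,2} = 28.874998 + (28.874998 − 29.513138)/15 = 28.832455

28.8325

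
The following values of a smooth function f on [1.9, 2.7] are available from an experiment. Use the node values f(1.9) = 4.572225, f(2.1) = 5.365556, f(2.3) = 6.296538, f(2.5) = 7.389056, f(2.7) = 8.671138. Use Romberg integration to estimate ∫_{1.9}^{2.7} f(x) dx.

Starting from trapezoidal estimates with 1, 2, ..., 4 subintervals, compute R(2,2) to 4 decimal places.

R(0,0) (trapezoid, 1 panel, h=0.8000): 5.297345
R(1,0) (trapezoid, 2 panels, h=0.4000): 5.167288
R(2,0) (trapezoid, 4 panels, h=0.2000): 5.134566
R(1,1) = 5.167288 + (5.167288 − 5.297345)/3 = 5.123936
R(2,1) = 5.134566 + (5.134566 − 5.167288)/3 = 5.123659
R(2,2) = 5.123659 + (5.123659 − 5.123936)/15 = 5.123641

5.1236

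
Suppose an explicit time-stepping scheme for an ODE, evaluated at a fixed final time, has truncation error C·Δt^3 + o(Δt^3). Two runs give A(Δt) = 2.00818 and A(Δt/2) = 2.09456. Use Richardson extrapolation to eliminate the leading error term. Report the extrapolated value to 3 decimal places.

Extrapolated value = (8·A(Δt/2) − A(Δt)) / (8 − 1)
= (8·2.09456 − 2.00818) / 7
= 14.74830 / 7 = 2.10690

2.107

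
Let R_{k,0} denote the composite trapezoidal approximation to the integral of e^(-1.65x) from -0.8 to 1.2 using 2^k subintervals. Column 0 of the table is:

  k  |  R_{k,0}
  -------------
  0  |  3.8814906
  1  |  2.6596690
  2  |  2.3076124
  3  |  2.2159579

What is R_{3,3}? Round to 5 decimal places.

R_{1,1} = (4·2.6596690 − 3.8814906) / 3 = 2.2523951
R_{2,1} = (4·2.3076124 − 2.6596690) / 3 = 2.1902602
R_{3,1} = (4·2.2159579 − 2.3076124) / 3 = 2.1854064
R_{2,2} = 2.1902602 + (2.1902602 − 2.2523951)/15 = 2.1861179
R_{3,2} = (16·2.1854064 − 2.1902602) / 15 = 2.1850828
R_{3,3} = (64·2.1850828 − 2.1861179) / 63 = 2.1850664

2.18507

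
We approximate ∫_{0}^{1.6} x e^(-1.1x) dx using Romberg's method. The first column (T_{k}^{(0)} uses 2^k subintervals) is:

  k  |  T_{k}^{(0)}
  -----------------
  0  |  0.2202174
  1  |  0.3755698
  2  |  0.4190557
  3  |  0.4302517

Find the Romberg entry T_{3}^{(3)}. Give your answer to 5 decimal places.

Richardson extrapolation on the trapezoidal column (denominator 4−1=3):
T_{1}^{(1)} = 0.3755698 + (0.3755698 − 0.2202174)/3 = 0.4273539
T_{2}^{(1)} = (4·0.4190557 − 0.3755698) / 3 = 0.4335510
T_{3}^{(1)} = 0.4302517 + (0.4302517 − 0.4190557)/3 = 0.4339837
T_{2}^{(2)} = (16·0.4335510 − 0.4273539) / 15 = 0.4339641
T_{3}^{(2)} = (16·0.4339837 − 0.4335510) / 15 = 0.4340125
T_{3}^{(3)} = (64·0.4340125 − 0.4339641) / 63 = 0.4340133

0.43401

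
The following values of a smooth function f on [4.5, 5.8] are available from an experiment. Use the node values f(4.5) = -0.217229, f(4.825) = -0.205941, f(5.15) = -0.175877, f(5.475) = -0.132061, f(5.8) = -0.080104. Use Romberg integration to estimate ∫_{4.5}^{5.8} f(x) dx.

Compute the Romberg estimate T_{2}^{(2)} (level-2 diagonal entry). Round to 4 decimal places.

T_{0}^{(0)} (trapezoid, 1 panel, h=1.3000): -0.193266
T_{1}^{(0)} (trapezoid, 2 panels, h=0.6500): -0.210953
T_{2}^{(0)} (trapezoid, 4 panels, h=0.3250): -0.215327
T_{1}^{(1)} = -0.210953 + (-0.210953 − (-0.193266))/3 = -0.216849
T_{2}^{(1)} = -0.215327 + (-0.215327 − (-0.210953))/3 = -0.216785
T_{2}^{(2)} = -0.216785 + (-0.216785 − (-0.216849))/15 = -0.216781

-0.2168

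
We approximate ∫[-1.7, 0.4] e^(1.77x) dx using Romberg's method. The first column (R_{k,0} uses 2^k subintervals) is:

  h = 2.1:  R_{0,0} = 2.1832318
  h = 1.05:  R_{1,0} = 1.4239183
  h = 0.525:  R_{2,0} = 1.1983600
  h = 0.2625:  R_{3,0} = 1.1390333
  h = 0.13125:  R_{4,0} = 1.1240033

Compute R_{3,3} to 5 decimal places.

1.11898

Richardson extrapolation on the trapezoidal column (denominator 4−1=3):
R_{1,1} = 1.4239183 + (1.4239183 − 2.1832318)/3 = 1.1708138
R_{2,1} = 1.1983600 + (1.1983600 − 1.4239183)/3 = 1.1231739
R_{3,1} = 1.1390333 + (1.1390333 − 1.1983600)/3 = 1.1192577
R_{2,2} = 1.1231739 + (1.1231739 − 1.1708138)/15 = 1.1199979
R_{3,2} = 1.1192577 + (1.1192577 − 1.1231739)/15 = 1.1189966
R_{3,3} = 1.1189966 + (1.1189966 − 1.1199979)/63 = 1.1189807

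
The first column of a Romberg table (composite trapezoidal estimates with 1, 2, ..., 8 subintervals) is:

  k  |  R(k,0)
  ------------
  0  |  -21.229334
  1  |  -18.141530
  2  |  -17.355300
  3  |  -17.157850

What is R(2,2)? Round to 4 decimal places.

Richardson extrapolation on the trapezoidal column (denominator 4−1=3):
R(1,1) = (4·(-18.141530) − (-21.229334)) / 3 = -17.112262
R(2,1) = -17.355300 + (-17.355300 − (-18.141530))/3 = -17.093223
R(2,2) = -17.093223 + (-17.093223 − (-17.112262))/15 = -17.091954

-17.0920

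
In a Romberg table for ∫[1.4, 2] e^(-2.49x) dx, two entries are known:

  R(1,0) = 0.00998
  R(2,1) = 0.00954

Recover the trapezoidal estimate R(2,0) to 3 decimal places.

0.010

From R(2,1) = (4·R(2,0) − R(1,0))/3, solve for R(2,0):
4·R(2,0) = 3·0.00954 + 0.00998 = 0.03860
R(2,0) = 0.00965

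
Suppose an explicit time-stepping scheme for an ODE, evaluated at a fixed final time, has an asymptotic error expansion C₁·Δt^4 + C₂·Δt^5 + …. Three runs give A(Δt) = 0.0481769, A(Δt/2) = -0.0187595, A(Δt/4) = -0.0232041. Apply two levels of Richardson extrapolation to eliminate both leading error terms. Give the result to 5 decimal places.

-0.02351

First eliminate the Δt^4 term (factor 2^4 = 16):
  B₁ = (16·(-0.0187595) − 0.0481769)/15 = -0.0232219
  B₂ = (16·(-0.0232041) − (-0.0187595))/15 = -0.0235004
Then eliminate the Δt^5 term (factor 2^5 = 32):
  (32·(-0.0235004) − (-0.0232219))/31 = -0.0235094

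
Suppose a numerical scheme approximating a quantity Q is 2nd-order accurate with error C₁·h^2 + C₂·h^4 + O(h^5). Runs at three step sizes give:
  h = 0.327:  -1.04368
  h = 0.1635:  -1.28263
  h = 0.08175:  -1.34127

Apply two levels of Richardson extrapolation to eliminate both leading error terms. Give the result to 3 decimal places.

First eliminate the h^2 term (factor 2^2 = 4):
  B₁ = (4·(-1.28263) − (-1.04368))/3 = -1.36228
  B₂ = (4·(-1.34127) − (-1.28263))/3 = -1.36082
Then eliminate the h^4 term (factor 2^4 = 16):
  (16·(-1.36082) − (-1.36228))/15 = -1.36072

-1.361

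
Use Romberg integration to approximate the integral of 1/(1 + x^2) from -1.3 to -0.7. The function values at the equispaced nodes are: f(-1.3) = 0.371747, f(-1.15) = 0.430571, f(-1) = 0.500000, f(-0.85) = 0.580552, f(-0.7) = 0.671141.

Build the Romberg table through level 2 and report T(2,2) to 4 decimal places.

T(0,0) (trapezoid, 1 panel, h=0.6000): 0.312866
T(1,0) (trapezoid, 2 panels, h=0.3000): 0.306433
T(2,0) (trapezoid, 4 panels, h=0.1500): 0.304885
T(1,1) = 0.306433 + (0.306433 − 0.312866)/3 = 0.304289
T(2,1) = 0.304885 + (0.304885 − 0.306433)/3 = 0.304369
T(2,2) = 0.304369 + (0.304369 − 0.304289)/15 = 0.304374

0.3044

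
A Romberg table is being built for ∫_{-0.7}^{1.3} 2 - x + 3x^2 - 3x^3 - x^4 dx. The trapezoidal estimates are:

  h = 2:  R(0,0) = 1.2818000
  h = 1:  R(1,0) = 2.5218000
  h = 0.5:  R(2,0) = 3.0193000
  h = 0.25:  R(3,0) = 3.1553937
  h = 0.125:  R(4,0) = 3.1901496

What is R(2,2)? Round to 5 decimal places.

3.20180

R(1,1) = 2.5218000 + (2.5218000 − 1.2818000)/3 = 2.9351333
R(2,1) = 3.0193000 + (3.0193000 − 2.5218000)/3 = 3.1851333
R(2,2) = (16·3.1851333 − 2.9351333) / 15 = 3.2018000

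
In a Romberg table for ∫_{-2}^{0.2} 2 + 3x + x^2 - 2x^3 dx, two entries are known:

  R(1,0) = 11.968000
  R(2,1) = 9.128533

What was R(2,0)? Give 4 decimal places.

From R(2,1) = (4·R(2,0) − R(1,0))/3, solve for R(2,0):
4·R(2,0) = 3·9.128533 + 11.968000 = 39.353599
R(2,0) = 9.838400

9.8384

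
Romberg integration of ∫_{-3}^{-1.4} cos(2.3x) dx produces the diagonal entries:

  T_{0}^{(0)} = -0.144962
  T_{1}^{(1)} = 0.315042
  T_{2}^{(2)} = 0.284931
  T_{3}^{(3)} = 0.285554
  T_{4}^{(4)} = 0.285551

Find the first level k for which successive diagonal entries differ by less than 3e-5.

k = 4

|T_{1}^{(1)} − T_{0}^{(0)}| = 0.460004 ≥ 3e-5
|T_{2}^{(2)} − T_{1}^{(1)}| = 0.030111 ≥ 3e-5
|T_{3}^{(3)} − T_{2}^{(2)}| = 0.000623 ≥ 3e-5
|T_{4}^{(4)} − T_{3}^{(3)}| = 0.000003 < 3e-5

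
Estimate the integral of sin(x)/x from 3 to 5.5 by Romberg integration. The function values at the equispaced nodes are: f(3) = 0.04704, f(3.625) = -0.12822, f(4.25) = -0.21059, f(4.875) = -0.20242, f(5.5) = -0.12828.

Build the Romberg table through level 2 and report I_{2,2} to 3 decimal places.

I_{0,0} (trapezoid, 1 panel, h=2.5000): -0.10155
I_{1,0} (trapezoid, 2 panels, h=1.2500): -0.31401
I_{2,0} (trapezoid, 4 panels, h=0.6250): -0.36366
I_{1,1} = -0.31401 + (-0.31401 − (-0.10155))/3 = -0.38483
I_{2,1} = -0.36366 + (-0.36366 − (-0.31401))/3 = -0.38021
I_{2,2} = -0.38021 + (-0.38021 − (-0.38483))/15 = -0.37990

-0.380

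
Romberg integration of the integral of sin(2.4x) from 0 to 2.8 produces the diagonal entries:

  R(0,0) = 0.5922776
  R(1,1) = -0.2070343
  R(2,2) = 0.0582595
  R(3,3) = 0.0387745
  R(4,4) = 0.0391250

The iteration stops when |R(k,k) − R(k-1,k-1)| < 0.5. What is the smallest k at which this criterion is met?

|R(1,1) − R(0,0)| = 0.7993119 ≥ 0.5
|R(2,2) − R(1,1)| = 0.2652938 < 0.5

k = 2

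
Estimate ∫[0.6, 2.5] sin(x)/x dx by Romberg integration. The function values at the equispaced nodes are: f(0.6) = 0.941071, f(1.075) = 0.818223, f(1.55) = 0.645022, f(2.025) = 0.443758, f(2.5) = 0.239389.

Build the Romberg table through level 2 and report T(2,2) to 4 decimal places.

1.1904

T(0,0) (trapezoid, 1 panel, h=1.9000): 1.121437
T(1,0) (trapezoid, 2 panels, h=0.9500): 1.173489
T(2,0) (trapezoid, 4 panels, h=0.4750): 1.186186
T(1,1) = 1.173489 + (1.173489 − 1.121437)/3 = 1.190840
T(2,1) = 1.186186 + (1.186186 − 1.173489)/3 = 1.190418
T(2,2) = 1.190418 + (1.190418 − 1.190840)/15 = 1.190390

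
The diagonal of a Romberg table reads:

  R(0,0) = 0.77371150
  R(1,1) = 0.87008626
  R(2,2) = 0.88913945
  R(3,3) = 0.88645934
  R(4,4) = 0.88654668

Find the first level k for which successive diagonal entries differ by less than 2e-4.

k = 4

|R(1,1) − R(0,0)| = 0.09637476 ≥ 2e-4
|R(2,2) − R(1,1)| = 0.01905319 ≥ 2e-4
|R(3,3) − R(2,2)| = 0.00268011 ≥ 2e-4
|R(4,4) − R(3,3)| = 0.00008734 < 2e-4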